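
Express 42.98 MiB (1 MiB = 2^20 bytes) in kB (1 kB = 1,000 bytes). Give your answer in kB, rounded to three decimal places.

45,067.796 kB

42.98 MiB × 1,048,576 bytes/MiB = 45,067,796.48 bytes
1 kB = 10^3 bytes = 1,000 bytes
45,067,796.48 / 1,000 = 45,067.796 kB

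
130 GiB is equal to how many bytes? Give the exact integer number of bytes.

139,586,437,120 bytes

130 × 1,073,741,824 = 139,586,437,120 bytes  (1 GiB = 2^30 bytes)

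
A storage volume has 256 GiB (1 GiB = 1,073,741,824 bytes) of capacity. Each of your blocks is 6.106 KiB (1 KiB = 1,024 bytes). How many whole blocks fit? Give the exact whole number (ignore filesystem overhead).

43,962,570

Capacity: 256 GiB = 274,877,906,944 bytes
Per item: 6.106 KiB = 6,252.544 bytes
⌊274,877,906,944 / 6,252.544⌋ = 43,962,570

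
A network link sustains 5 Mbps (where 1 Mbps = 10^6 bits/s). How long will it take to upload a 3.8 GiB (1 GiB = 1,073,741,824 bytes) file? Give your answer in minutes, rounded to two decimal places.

108.81 minutes

3.8 GiB = 4,080,218,931.2 bytes = 32,641,751,449.6 bits
5 Mbps = 5,000,000 bits/s
time = 32,641,751,449.6 / 5,000,000 = 6,528.350 s
6,528.350 s / 60 = 108.81 minutes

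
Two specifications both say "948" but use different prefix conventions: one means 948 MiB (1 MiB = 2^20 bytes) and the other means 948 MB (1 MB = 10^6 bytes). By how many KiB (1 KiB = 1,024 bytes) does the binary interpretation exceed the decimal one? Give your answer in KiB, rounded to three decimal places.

44,970.750 KiB

948 MiB = 948 × 1,048,576 = 994,050,048 bytes
948 MB = 948 × 1,000,000 = 948,000,000 bytes
difference = 46,050,048 bytes
46,050,048 / 1,024 = 44,970.750 KiB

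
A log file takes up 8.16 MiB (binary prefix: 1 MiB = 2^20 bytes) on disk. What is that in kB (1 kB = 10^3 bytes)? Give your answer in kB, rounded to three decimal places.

8,556.380 kB

8.16 MiB = 8.16 × 2^20 bytes = 8,556,380.16 bytes
1 kB = 1,000 bytes
8,556,380.16 / 1,000 = 8,556.380 kB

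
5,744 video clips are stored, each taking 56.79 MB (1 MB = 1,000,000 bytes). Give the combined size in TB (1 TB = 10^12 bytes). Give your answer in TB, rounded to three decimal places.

Total = 5,744 × 56.79 MB = 326201.76 MB
= 326201.76 × 1,000,000 bytes = 326,201,760,000 bytes
1 TB = 1,000,000,000,000 bytes
326,201,760,000 / 1,000,000,000,000 = 0.326 TB

0.326 TB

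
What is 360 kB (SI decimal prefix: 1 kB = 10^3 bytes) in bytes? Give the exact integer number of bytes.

360,000 bytes

360 × 1,000 = 360,000 bytes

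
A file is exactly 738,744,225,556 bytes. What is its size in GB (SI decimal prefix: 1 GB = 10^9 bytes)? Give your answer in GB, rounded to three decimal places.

738.744 GB

738,744,225,556 bytes given.
1 GB = 1,000,000,000 bytes
738,744,225,556 / 1,000,000,000 = 738.744 GB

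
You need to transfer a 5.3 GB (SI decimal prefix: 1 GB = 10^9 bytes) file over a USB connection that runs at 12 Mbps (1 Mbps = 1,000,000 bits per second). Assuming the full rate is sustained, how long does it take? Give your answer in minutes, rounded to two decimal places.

58.89 minutes

5.3 GB = 5,300,000,000 bytes = 42,400,000,000 bits
12 Mbps = 12,000,000 bits/s
time = 42,400,000,000 / 12,000,000 = 3,533.333 s
3,533.333 s / 60 = 58.89 minutes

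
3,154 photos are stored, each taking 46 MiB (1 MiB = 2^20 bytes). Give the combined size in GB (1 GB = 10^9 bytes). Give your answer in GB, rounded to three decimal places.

Total = 3,154 × 46 MiB = 145,084 MiB
= 145,084 × 1,048,576 bytes = 152,131,600,384 bytes
1 GB = 1,000,000,000 bytes
152,131,600,384 / 1,000,000,000 = 152.132 GB

152.132 GB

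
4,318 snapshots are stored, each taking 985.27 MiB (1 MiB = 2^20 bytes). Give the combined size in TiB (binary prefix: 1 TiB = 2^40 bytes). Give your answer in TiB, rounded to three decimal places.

4.057 TiB

Total = 4,318 × 985.27 MiB = 4254395.86 MiB
= 4254395.86 × 1,048,576 bytes = 4,461,057,393,295.36 bytes
1 TiB = 1,099,511,627,776 bytes
4,461,057,393,295.36 / 1,099,511,627,776 = 4.057 TiB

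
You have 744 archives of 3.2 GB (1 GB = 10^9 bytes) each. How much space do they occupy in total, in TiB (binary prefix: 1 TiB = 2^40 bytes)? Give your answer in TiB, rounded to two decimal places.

2.17 TiB

Total = 744 × 3.2 GB = 2380.8 GB
= 2380.8 × 1,000,000,000 bytes = 2,380,800,000,000 bytes
1 TiB = 1,099,511,627,776 bytes
2,380,800,000,000 / 1,099,511,627,776 = 2.17 TiB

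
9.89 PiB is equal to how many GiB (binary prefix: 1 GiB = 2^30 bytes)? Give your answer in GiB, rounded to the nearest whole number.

9.89 PiB × 1,125,899,906,842,624 bytes/PiB = 11,135,150,078,673,551.36 bytes
1 GiB = 2^30 bytes = 1,073,741,824 bytes
11,135,150,078,673,551.36 / 1,073,741,824 = 10,370,417 GiB

10,370,417 GiB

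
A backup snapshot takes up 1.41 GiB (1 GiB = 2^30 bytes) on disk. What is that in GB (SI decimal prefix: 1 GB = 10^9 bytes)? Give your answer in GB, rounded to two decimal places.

1.41 GiB = 1.41 × 2^30 bytes = 1,513,975,971.84 bytes
1 GB = 1,000,000,000 bytes
1,513,975,971.84 / 1,000,000,000 = 1.51 GB

1.51 GB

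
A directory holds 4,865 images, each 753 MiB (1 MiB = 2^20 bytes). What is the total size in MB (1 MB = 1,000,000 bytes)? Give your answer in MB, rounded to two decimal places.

3,841,295.65 MB

Total = 4,865 × 753 MiB = 3,663,345 MiB
= 3,663,345 × 1,048,576 bytes = 3,841,295,646,720 bytes
1 MB = 1,000,000 bytes
3,841,295,646,720 / 1,000,000 = 3,841,295.65 MB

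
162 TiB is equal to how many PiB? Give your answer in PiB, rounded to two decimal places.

162 TiB × 1,099,511,627,776 bytes/TiB = 178,120,883,699,712 bytes
1 PiB = 2^50 bytes = 1,125,899,906,842,624 bytes
178,120,883,699,712 / 1,125,899,906,842,624 = 0.16 PiB

0.16 PiB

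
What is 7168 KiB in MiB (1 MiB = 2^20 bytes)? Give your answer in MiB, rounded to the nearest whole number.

7 MiB

7168 KiB = 7168 × 2^10 bytes = 7,340,032 bytes
1 MiB = 1,048,576 bytes
7,340,032 / 1,048,576 = 7 MiB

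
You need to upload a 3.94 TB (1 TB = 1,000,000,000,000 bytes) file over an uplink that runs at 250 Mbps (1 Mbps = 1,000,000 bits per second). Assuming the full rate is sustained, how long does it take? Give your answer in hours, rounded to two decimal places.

3.94 TB = 3,940,000,000,000 bytes = 31,520,000,000,000 bits
250 Mbps = 250,000,000 bits/s
time = 31,520,000,000,000 / 250,000,000 = 126,080.0000 s
126,080.0000 s / 3600 = 35.02 hours

35.02 hours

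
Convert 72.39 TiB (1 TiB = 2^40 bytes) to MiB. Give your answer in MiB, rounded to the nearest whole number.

75,906,417 MiB

72.39 TiB = 72.39 × 2^40 bytes = 79,593,646,734,704.64 bytes
1 MiB = 1,048,576 bytes
79,593,646,734,704.64 / 1,048,576 = 75,906,417 MiB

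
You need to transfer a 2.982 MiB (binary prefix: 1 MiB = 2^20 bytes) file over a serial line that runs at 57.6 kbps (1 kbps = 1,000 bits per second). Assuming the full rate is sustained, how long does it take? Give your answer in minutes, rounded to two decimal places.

7.24 minutes

2.982 MiB = 3,126,853.632 bytes = 25,014,829.056 bits
57.6 kbps = 57,600 bits/s
time = 25,014,829.056 / 57,600 = 434.285 s
434.285 s / 60 = 7.24 minutes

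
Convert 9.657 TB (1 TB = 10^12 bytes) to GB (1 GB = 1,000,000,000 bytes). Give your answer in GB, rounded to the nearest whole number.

9,657 GB

9.657 TB × 1,000,000,000,000 bytes/TB = 9,657,000,000,000 bytes
1 GB = 1,000,000,000 bytes
9,657,000,000,000 / 1,000,000,000 = 9,657 GB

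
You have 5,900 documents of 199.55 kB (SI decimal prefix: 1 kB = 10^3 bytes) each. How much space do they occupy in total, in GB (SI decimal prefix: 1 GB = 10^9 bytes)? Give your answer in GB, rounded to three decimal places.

Total = 5,900 × 199.55 kB = 1,177,345 kB
= 1,177,345 × 1,000 bytes = 1,177,345,000 bytes
1 GB = 1,000,000,000 bytes
1,177,345,000 / 1,000,000,000 = 1.177 GB

1.177 GB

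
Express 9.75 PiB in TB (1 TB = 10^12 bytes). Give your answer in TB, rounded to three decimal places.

9.75 PiB × 1,125,899,906,842,624 bytes/PiB = 10,977,524,091,715,584 bytes
1 TB = 10^12 bytes = 1,000,000,000,000 bytes
10,977,524,091,715,584 / 1,000,000,000,000 = 10,977.524 TB

10,977.524 TB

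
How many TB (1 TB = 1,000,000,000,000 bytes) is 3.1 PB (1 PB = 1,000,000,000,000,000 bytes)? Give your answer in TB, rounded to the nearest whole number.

3.1 PB = 3.1 × 10^15 bytes = 3,100,000,000,000,000 bytes
1 TB = 1,000,000,000,000 bytes
3,100,000,000,000,000 / 1,000,000,000,000 = 3,100 TB

3,100 TB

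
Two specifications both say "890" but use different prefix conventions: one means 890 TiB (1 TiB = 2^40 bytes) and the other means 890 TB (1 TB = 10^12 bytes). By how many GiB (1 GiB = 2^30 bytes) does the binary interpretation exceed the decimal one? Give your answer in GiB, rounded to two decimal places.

890 TiB = 890 × 1,099,511,627,776 = 978,565,348,720,640 bytes
890 TB = 890 × 1,000,000,000,000 = 890,000,000,000,000 bytes
difference = 88,565,348,720,640 bytes
88,565,348,720,640 / 1,073,741,824 = 82,482.91 GiB

82,482.91 GiB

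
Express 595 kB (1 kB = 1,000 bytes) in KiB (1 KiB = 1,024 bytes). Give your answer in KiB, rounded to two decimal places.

595 kB = 595 × 10^3 bytes = 595,000 bytes
1 KiB = 2^10 bytes = 1,024 bytes
595,000 / 1,024 = 581.05 KiB

581.05 KiB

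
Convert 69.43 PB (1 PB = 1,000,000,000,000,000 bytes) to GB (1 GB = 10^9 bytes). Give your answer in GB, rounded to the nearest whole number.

69,430,000 GB

69.43 PB × 1,000,000,000,000,000 bytes/PB = 69,430,000,000,000,000 bytes
1 GB = 10^9 bytes = 1,000,000,000 bytes
69,430,000,000,000,000 / 1,000,000,000 = 69,430,000 GB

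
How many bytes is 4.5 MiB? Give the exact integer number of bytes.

4.5 × 1,048,576 = 4,718,592 bytes  (1 MiB = 2^20 bytes)

4,718,592 bytes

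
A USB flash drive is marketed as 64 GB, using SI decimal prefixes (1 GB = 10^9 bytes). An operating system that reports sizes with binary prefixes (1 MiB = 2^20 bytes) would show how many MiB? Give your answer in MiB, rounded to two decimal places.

61,035.16 MiB

64 GB × 1,000,000,000 bytes/GB = 64,000,000,000 bytes
1 MiB = 1,048,576 bytes
64,000,000,000 / 1,048,576 = 61,035.16 MiB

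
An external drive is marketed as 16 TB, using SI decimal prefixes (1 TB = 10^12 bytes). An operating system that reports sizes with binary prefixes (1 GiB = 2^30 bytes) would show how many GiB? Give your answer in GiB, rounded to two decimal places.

16 TB = 16 × 10^12 bytes = 16,000,000,000,000 bytes
1 GiB = 2^30 bytes = 1,073,741,824 bytes
16,000,000,000,000 / 1,073,741,824 = 14,901.16 GiB

14,901.16 GiB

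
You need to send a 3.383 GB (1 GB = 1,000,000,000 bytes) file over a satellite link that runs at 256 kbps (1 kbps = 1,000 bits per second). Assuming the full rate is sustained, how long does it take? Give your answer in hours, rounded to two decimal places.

3.383 GB = 3,383,000,000 bytes = 27,064,000,000 bits
256 kbps = 256,000 bits/s
time = 27,064,000,000 / 256,000 = 105,718.7500 s
105,718.7500 s / 3600 = 29.37 hours

29.37 hours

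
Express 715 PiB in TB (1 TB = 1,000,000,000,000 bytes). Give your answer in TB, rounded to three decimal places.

805,018.433 TB

715 PiB = 715 × 2^50 bytes = 805,018,433,392,476,160 bytes
1 TB = 1,000,000,000,000 bytes
805,018,433,392,476,160 / 1,000,000,000,000 = 805,018.433 TB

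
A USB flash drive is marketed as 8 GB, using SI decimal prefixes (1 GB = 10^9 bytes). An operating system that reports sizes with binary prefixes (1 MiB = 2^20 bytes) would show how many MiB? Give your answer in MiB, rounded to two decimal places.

8 GB × 1,000,000,000 bytes/GB = 8,000,000,000 bytes
1 MiB = 2^20 bytes = 1,048,576 bytes
8,000,000,000 / 1,048,576 = 7,629.39 MiB

7,629.39 MiB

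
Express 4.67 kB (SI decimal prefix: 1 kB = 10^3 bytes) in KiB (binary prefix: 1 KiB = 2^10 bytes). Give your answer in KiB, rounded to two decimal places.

4.56 KiB

4.67 kB = 4.67 × 10^3 bytes = 4,670 bytes
1 KiB = 1,024 bytes
4,670 / 1,024 = 4.56 KiB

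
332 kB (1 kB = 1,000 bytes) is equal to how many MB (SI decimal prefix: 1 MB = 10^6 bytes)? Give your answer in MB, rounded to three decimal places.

332 kB = 332 × 10^3 bytes = 332,000 bytes
1 MB = 1,000,000 bytes
332,000 / 1,000,000 = 0.332 MB

0.332 MB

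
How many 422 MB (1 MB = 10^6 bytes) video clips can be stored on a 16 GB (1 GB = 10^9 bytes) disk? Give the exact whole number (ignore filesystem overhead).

Capacity: 16 GB = 16,000,000,000 bytes
Per item: 422 MB = 422,000,000 bytes
⌊16,000,000,000 / 422,000,000⌋ = 37

37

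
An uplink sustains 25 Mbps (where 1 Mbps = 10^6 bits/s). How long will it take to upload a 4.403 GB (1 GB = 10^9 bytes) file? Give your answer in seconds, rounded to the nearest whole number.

1,409 seconds

4.403 GB = 4,403,000,000 bytes = 35,224,000,000 bits
25 Mbps = 25,000,000 bits/s
time = 35,224,000,000 / 25,000,000 = 1,409 s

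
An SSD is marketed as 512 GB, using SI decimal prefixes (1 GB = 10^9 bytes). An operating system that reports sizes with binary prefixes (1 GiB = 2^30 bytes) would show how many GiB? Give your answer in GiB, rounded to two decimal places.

476.84 GiB

512 GB = 512 × 10^9 bytes = 512,000,000,000 bytes
1 GiB = 1,073,741,824 bytes
512,000,000,000 / 1,073,741,824 = 476.84 GiB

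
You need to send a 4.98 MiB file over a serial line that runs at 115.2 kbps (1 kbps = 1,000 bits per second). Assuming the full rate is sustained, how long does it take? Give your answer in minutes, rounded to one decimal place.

6.0 minutes

4.98 MiB = 5,221,908.48 bytes = 41,775,267.84 bits
115.2 kbps = 115,200 bits/s
time = 41,775,267.84 / 115,200 = 362.63 s
362.63 s / 60 = 6.0 minutes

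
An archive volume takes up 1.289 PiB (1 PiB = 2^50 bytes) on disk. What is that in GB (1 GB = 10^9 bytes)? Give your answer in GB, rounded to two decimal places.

1,451,284.98 GB

1.289 PiB × 1,125,899,906,842,624 bytes/PiB = 1,451,284,979,920,142.336 bytes
1 GB = 10^9 bytes = 1,000,000,000 bytes
1,451,284,979,920,142.336 / 1,000,000,000 = 1,451,284.98 GB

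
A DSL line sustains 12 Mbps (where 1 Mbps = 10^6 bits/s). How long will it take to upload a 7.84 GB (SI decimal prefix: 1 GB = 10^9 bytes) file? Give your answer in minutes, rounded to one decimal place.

87.1 minutes

7.84 GB = 7,840,000,000 bytes = 62,720,000,000 bits
12 Mbps = 12,000,000 bits/s
time = 62,720,000,000 / 12,000,000 = 5,226.67 s
5,226.67 s / 60 = 87.1 minutes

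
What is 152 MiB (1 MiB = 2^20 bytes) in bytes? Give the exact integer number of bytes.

152 × 1,048,576 = 159,383,552 bytes  (1 MiB = 2^20 bytes)

159,383,552 bytes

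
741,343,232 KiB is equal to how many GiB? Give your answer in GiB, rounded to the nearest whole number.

741,343,232 KiB × 1,024 bytes/KiB = 759,135,469,568 bytes
1 GiB = 2^30 bytes = 1,073,741,824 bytes
759,135,469,568 / 1,073,741,824 = 707 GiB

707 GiB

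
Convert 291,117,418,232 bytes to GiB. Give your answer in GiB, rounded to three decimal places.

271.124 GiB

291,117,418,232 bytes given.
1 GiB = 1,073,741,824 bytes
291,117,418,232 / 1,073,741,824 = 271.124 GiB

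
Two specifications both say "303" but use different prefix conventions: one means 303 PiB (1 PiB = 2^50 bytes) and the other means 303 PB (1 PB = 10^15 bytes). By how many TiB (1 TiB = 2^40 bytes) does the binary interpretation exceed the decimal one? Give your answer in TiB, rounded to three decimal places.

303 PiB = 303 × 1,125,899,906,842,624 = 341,147,671,773,315,072 bytes
303 PB = 303 × 1,000,000,000,000,000 = 303,000,000,000,000,000 bytes
difference = 38,147,671,773,315,072 bytes
38,147,671,773,315,072 / 1,099,511,627,776 = 34,695.105 TiB

34,695.105 TiB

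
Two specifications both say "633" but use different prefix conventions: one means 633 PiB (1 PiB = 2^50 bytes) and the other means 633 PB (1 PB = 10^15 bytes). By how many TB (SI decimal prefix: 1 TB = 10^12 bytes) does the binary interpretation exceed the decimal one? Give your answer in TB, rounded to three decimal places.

79,694.641 TB

633 PiB = 633 × 1,125,899,906,842,624 = 712,694,641,031,380,992 bytes
633 PB = 633 × 1,000,000,000,000,000 = 633,000,000,000,000,000 bytes
difference = 79,694,641,031,380,992 bytes
79,694,641,031,380,992 / 1,000,000,000,000 = 79,694.641 TB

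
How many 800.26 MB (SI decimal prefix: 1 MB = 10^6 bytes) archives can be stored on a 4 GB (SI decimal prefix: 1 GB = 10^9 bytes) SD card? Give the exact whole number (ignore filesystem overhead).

4

Capacity: 4 GB = 4,000,000,000 bytes
Per item: 800.26 MB = 800,260,000 bytes
⌊4,000,000,000 / 800,260,000⌋ = 4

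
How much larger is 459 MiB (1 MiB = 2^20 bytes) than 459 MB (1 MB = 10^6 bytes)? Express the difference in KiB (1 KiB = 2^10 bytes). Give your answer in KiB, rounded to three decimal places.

459 MiB = 459 × 1,048,576 = 481,296,384 bytes
459 MB = 459 × 1,000,000 = 459,000,000 bytes
difference = 22,296,384 bytes
22,296,384 / 1,024 = 21,773.813 KiB

21,773.813 KiB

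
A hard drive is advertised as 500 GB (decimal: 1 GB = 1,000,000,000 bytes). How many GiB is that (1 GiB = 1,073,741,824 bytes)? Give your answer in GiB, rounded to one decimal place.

500 GB = 500 × 10^9 bytes = 500,000,000,000 bytes
1 GiB = 2^30 bytes = 1,073,741,824 bytes
500,000,000,000 / 1,073,741,824 = 465.7 GiB

465.7 GiB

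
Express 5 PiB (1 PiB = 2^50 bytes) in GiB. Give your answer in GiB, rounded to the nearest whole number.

5 PiB × 1,125,899,906,842,624 bytes/PiB = 5,629,499,534,213,120 bytes
1 GiB = 1,073,741,824 bytes
5,629,499,534,213,120 / 1,073,741,824 = 5,242,880 GiB

5,242,880 GiB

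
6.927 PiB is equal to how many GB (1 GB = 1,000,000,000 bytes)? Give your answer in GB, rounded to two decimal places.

6.927 PiB = 6.927 × 2^50 bytes = 7,799,108,654,698,856.448 bytes
1 GB = 1,000,000,000 bytes
7,799,108,654,698,856.448 / 1,000,000,000 = 7,799,108.65 GB

7,799,108.65 GB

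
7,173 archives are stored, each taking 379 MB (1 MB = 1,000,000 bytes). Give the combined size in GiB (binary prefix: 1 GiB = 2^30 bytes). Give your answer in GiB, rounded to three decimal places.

Total = 7,173 × 379 MB = 2,718,567 MB
= 2,718,567 × 1,000,000 bytes = 2,718,567,000,000 bytes
1 GiB = 1,073,741,824 bytes
2,718,567,000,000 / 1,073,741,824 = 2,531.863 GiB

2,531.863 GiB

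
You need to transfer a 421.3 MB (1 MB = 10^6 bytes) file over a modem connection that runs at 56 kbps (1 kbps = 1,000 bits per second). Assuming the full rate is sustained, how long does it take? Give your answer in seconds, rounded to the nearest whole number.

60,186 seconds

421.3 MB = 421,300,000 bytes = 3,370,400,000 bits
56 kbps = 56,000 bits/s
time = 3,370,400,000 / 56,000 = 60,186 s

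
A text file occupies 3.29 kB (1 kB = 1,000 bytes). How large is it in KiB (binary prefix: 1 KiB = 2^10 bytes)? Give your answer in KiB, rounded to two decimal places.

3.29 kB = 3.29 × 10^3 bytes = 3,290 bytes
1 KiB = 1,024 bytes
3,290 / 1,024 = 3.21 KiB

3.21 KiB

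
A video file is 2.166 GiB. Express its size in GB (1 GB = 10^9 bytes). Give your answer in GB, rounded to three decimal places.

2.166 GiB = 2.166 × 2^30 bytes = 2,325,724,790.784 bytes
1 GB = 10^9 bytes = 1,000,000,000 bytes
2,325,724,790.784 / 1,000,000,000 = 2.326 GB

2.326 GB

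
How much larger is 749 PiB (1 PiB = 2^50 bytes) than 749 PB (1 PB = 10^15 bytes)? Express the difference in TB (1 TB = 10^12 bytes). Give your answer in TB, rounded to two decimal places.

749 PiB = 749 × 1,125,899,906,842,624 = 843,299,030,225,125,376 bytes
749 PB = 749 × 1,000,000,000,000,000 = 749,000,000,000,000,000 bytes
difference = 94,299,030,225,125,376 bytes
94,299,030,225,125,376 / 1,000,000,000,000 = 94,299.03 TB

94,299.03 TB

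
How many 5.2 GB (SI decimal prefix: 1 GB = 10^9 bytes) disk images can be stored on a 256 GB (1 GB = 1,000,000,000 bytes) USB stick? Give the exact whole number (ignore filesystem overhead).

49

Capacity: 256 GB = 256,000,000,000 bytes
Per item: 5.2 GB = 5,200,000,000 bytes
⌊256,000,000,000 / 5,200,000,000⌋ = 49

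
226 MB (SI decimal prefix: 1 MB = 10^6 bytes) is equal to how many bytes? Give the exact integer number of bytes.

226 × 1,000,000 = 226,000,000 bytes  (1 MB = 10^6 bytes)

226,000,000 bytes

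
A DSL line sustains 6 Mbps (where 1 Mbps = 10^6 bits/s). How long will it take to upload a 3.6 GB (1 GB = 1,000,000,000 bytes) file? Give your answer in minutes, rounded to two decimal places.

3.6 GB = 3,600,000,000 bytes = 28,800,000,000 bits
6 Mbps = 6,000,000 bits/s
time = 28,800,000,000 / 6,000,000 = 4,800.000 s
4,800.000 s / 60 = 80.00 minutes

80.00 minutes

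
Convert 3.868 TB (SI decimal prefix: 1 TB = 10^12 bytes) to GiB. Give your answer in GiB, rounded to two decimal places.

3,602.36 GiB

3.868 TB = 3.868 × 10^12 bytes = 3,868,000,000,000 bytes
1 GiB = 2^30 bytes = 1,073,741,824 bytes
3,868,000,000,000 / 1,073,741,824 = 3,602.36 GiB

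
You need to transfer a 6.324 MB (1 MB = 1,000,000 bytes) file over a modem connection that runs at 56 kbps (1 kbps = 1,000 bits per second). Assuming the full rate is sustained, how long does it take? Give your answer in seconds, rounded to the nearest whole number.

6.324 MB = 6,324,000 bytes = 50,592,000 bits
56 kbps = 56,000 bits/s
time = 50,592,000 / 56,000 = 903 s

903 seconds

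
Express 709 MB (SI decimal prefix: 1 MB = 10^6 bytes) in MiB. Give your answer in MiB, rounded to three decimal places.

676.155 MiB

709 MB × 1,000,000 bytes/MB = 709,000,000 bytes
1 MiB = 2^20 bytes = 1,048,576 bytes
709,000,000 / 1,048,576 = 676.155 MiB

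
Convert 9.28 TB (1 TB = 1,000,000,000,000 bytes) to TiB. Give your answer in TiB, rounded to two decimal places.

9.28 TB = 9.28 × 10^12 bytes = 9,280,000,000,000 bytes
1 TiB = 2^40 bytes = 1,099,511,627,776 bytes
9,280,000,000,000 / 1,099,511,627,776 = 8.44 TiB

8.44 TiB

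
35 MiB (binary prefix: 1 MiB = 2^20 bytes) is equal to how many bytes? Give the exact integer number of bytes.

36,700,160 bytes

35 × 1,048,576 = 36,700,160 bytes  (1 MiB = 2^20 bytes)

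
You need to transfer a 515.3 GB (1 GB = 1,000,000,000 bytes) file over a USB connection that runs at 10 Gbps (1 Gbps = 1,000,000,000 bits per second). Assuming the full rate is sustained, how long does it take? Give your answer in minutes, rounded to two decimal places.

515.3 GB = 515,300,000,000 bytes = 4,122,400,000,000 bits
10 Gbps = 10,000,000,000 bits/s
time = 4,122,400,000,000 / 10,000,000,000 = 412.240 s
412.240 s / 60 = 6.87 minutes

6.87 minutes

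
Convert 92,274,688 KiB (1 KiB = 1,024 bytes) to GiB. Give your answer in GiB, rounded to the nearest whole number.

88 GiB

92,274,688 KiB × 1,024 bytes/KiB = 94,489,280,512 bytes
1 GiB = 1,073,741,824 bytes
94,489,280,512 / 1,073,741,824 = 88 GiB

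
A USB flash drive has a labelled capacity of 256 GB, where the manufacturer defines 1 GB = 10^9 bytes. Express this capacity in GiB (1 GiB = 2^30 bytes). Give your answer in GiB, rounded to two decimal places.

256 GB = 256 × 10^9 bytes = 256,000,000,000 bytes
1 GiB = 1,073,741,824 bytes
256,000,000,000 / 1,073,741,824 = 238.42 GiB

238.42 GiB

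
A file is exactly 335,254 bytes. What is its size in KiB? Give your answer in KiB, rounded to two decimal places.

335,254 bytes given.
1 KiB = 2^10 bytes = 1,024 bytes
335,254 / 1,024 = 327.40 KiB

327.40 KiB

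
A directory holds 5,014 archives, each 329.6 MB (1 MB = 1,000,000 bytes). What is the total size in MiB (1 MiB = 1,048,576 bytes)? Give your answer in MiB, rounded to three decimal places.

1,576,055.908 MiB

Total = 5,014 × 329.6 MB = 1652614.4 MB
= 1652614.4 × 1,000,000 bytes = 1,652,614,400,000 bytes
1 MiB = 1,048,576 bytes
1,652,614,400,000 / 1,048,576 = 1,576,055.908 MiB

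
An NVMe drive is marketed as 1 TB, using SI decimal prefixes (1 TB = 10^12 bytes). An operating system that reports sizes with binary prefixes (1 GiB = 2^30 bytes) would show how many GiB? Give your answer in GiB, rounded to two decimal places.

931.32 GiB

1 TB = 1 × 10^12 bytes = 1,000,000,000,000 bytes
1 GiB = 1,073,741,824 bytes
1,000,000,000,000 / 1,073,741,824 = 931.32 GiB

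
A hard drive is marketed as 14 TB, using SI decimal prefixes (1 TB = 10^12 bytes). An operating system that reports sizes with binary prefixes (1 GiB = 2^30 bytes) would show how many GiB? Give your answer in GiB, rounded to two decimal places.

14 TB × 1,000,000,000,000 bytes/TB = 14,000,000,000,000 bytes
1 GiB = 2^30 bytes = 1,073,741,824 bytes
14,000,000,000,000 / 1,073,741,824 = 13,038.52 GiB

13,038.52 GiB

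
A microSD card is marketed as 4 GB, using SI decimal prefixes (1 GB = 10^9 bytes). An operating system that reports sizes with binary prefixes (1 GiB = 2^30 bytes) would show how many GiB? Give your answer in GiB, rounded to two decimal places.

3.73 GiB

4 GB × 1,000,000,000 bytes/GB = 4,000,000,000 bytes
1 GiB = 1,073,741,824 bytes
4,000,000,000 / 1,073,741,824 = 3.73 GiB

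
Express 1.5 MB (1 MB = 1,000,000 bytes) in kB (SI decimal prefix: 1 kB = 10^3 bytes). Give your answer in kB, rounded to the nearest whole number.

1,500 kB

1.5 MB = 1.5 × 10^6 bytes = 1,500,000 bytes
1 kB = 10^3 bytes = 1,000 bytes
1,500,000 / 1,000 = 1,500 kB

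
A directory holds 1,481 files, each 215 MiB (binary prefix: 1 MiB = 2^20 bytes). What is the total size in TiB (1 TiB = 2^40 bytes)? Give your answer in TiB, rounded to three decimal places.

0.304 TiB

Total = 1,481 × 215 MiB = 318,415 MiB
= 318,415 × 1,048,576 bytes = 333,882,327,040 bytes
1 TiB = 1,099,511,627,776 bytes
333,882,327,040 / 1,099,511,627,776 = 0.304 TiB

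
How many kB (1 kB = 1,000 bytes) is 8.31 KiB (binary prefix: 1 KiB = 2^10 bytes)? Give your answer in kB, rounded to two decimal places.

8.51 kB

8.31 KiB = 8.31 × 2^10 bytes = 8,509.44 bytes
1 kB = 10^3 bytes = 1,000 bytes
8,509.44 / 1,000 = 8.51 kB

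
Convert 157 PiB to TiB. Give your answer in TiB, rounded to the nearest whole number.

157 PiB = 157 × 2^50 bytes = 176,766,285,374,291,968 bytes
1 TiB = 1,099,511,627,776 bytes
176,766,285,374,291,968 / 1,099,511,627,776 = 160,768 TiB

160,768 TiB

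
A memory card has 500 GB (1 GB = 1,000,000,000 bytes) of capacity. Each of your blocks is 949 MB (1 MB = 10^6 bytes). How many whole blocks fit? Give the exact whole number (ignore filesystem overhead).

526

Capacity: 500 GB = 500,000,000,000 bytes
Per item: 949 MB = 949,000,000 bytes
⌊500,000,000,000 / 949,000,000⌋ = 526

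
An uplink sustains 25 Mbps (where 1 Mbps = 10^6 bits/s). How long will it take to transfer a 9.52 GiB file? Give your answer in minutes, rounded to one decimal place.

54.5 minutes

9.52 GiB = 10,222,022,164.48 bytes = 81,776,177,315.84 bits
25 Mbps = 25,000,000 bits/s
time = 81,776,177,315.84 / 25,000,000 = 3,271.05 s
3,271.05 s / 60 = 54.5 minutes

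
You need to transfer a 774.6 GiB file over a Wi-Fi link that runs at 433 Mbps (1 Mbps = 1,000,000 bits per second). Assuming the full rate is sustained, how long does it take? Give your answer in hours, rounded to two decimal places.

774.6 GiB = 831,720,416,870.4 bytes = 6,653,763,334,963.2 bits
433 Mbps = 433,000,000 bits/s
time = 6,653,763,334,963.2 / 433,000,000 = 15,366.6590 s
15,366.6590 s / 3600 = 4.27 hours

4.27 hours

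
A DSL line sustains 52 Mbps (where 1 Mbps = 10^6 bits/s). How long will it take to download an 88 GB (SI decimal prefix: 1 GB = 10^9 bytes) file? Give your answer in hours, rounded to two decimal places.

88 GB = 88,000,000,000 bytes = 704,000,000,000 bits
52 Mbps = 52,000,000 bits/s
time = 704,000,000,000 / 52,000,000 = 13,538.4615 s
13,538.4615 s / 3600 = 3.76 hours

3.76 hours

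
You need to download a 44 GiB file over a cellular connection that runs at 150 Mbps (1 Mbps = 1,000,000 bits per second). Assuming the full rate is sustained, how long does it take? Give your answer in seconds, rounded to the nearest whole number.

44 GiB = 47,244,640,256 bytes = 377,957,122,048 bits
150 Mbps = 150,000,000 bits/s
time = 377,957,122,048 / 150,000,000 = 2,520 s

2,520 seconds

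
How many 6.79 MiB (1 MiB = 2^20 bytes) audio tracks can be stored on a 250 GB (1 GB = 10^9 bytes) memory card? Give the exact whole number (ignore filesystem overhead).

Capacity: 250 GB = 250,000,000,000 bytes
Per item: 6.79 MiB = 7,119,831.04 bytes
⌊250,000,000,000 / 7,119,831.04⌋ = 35,113

35,113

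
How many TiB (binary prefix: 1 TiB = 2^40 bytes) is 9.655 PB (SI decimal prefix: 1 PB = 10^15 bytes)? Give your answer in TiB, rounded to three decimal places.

9.655 PB = 9.655 × 10^15 bytes = 9,655,000,000,000,000 bytes
1 TiB = 2^40 bytes = 1,099,511,627,776 bytes
9,655,000,000,000,000 / 1,099,511,627,776 = 8,781.171 TiB

8,781.171 TiB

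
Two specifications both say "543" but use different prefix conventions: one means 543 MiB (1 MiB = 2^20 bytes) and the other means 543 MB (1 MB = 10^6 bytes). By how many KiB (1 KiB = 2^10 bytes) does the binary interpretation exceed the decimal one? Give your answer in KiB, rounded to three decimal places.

25,758.563 KiB

543 MiB = 543 × 1,048,576 = 569,376,768 bytes
543 MB = 543 × 1,000,000 = 543,000,000 bytes
difference = 26,376,768 bytes
26,376,768 / 1,024 = 25,758.563 KiB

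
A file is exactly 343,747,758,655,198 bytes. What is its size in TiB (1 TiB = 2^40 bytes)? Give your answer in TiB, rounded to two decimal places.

312.64 TiB

343,747,758,655,198 bytes given.
1 TiB = 2^40 bytes = 1,099,511,627,776 bytes
343,747,758,655,198 / 1,099,511,627,776 = 312.64 TiB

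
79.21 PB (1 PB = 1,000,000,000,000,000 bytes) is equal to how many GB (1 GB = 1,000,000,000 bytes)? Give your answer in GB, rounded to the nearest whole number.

79,210,000 GB

79.21 PB = 79.21 × 10^15 bytes = 79,210,000,000,000,000 bytes
1 GB = 1,000,000,000 bytes
79,210,000,000,000,000 / 1,000,000,000 = 79,210,000 GB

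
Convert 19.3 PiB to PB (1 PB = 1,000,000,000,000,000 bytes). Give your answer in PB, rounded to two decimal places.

19.3 PiB × 1,125,899,906,842,624 bytes/PiB = 21,729,868,202,062,643.2 bytes
1 PB = 10^15 bytes = 1,000,000,000,000,000 bytes
21,729,868,202,062,643.2 / 1,000,000,000,000,000 = 21.73 PB

21.73 PB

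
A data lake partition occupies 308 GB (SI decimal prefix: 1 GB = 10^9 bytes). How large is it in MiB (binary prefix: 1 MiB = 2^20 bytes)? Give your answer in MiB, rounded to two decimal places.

308 GB × 1,000,000,000 bytes/GB = 308,000,000,000 bytes
1 MiB = 2^20 bytes = 1,048,576 bytes
308,000,000,000 / 1,048,576 = 293,731.69 MiB

293,731.69 MiB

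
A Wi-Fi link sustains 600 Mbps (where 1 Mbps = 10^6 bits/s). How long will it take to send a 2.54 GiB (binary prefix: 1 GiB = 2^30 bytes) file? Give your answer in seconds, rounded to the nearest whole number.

36 seconds

2.54 GiB = 2,727,304,232.96 bytes = 21,818,433,863.68 bits
600 Mbps = 600,000,000 bits/s
time = 21,818,433,863.68 / 600,000,000 = 36 s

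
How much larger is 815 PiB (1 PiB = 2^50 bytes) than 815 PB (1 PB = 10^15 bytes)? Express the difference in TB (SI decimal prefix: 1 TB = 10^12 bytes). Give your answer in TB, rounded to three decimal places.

102,608.424 TB

815 PiB = 815 × 1,125,899,906,842,624 = 917,608,424,076,738,560 bytes
815 PB = 815 × 1,000,000,000,000,000 = 815,000,000,000,000,000 bytes
difference = 102,608,424,076,738,560 bytes
102,608,424,076,738,560 / 1,000,000,000,000 = 102,608.424 TB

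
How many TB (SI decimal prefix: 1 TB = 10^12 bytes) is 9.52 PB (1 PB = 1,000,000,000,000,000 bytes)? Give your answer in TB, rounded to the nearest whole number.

9.52 PB × 1,000,000,000,000,000 bytes/PB = 9,520,000,000,000,000 bytes
1 TB = 10^12 bytes = 1,000,000,000,000 bytes
9,520,000,000,000,000 / 1,000,000,000,000 = 9,520 TB

9,520 TB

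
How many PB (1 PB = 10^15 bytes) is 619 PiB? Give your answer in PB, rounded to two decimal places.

696.93 PB

619 PiB = 619 × 2^50 bytes = 696,932,042,335,584,256 bytes
1 PB = 1,000,000,000,000,000 bytes
696,932,042,335,584,256 / 1,000,000,000,000,000 = 696.93 PB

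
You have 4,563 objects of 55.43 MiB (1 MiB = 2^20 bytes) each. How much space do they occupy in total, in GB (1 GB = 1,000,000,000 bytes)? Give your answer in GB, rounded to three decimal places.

Total = 4,563 × 55.43 MiB = 252927.09 MiB
= 252927.09 × 1,048,576 bytes = 265,213,276,323.84 bytes
1 GB = 1,000,000,000 bytes
265,213,276,323.84 / 1,000,000,000 = 265.213 GB

265.213 GB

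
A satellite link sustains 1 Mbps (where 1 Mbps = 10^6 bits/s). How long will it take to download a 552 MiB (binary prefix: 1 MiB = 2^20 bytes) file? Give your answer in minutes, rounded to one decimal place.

552 MiB = 578,813,952 bytes = 4,630,511,616 bits
1 Mbps = 1,000,000 bits/s
time = 4,630,511,616 / 1,000,000 = 4,630.51 s
4,630.51 s / 60 = 77.2 minutes

77.2 minutes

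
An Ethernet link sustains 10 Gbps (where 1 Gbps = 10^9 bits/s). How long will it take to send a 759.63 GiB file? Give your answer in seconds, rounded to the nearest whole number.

759.63 GiB = 815,646,501,765.12 bytes = 6,525,172,014,120.96 bits
10 Gbps = 10,000,000,000 bits/s
time = 6,525,172,014,120.96 / 10,000,000,000 = 653 s

653 seconds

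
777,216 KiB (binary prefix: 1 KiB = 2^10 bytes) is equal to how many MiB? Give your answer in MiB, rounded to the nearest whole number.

759 MiB

777,216 KiB = 777,216 × 2^10 bytes = 795,869,184 bytes
1 MiB = 2^20 bytes = 1,048,576 bytes
795,869,184 / 1,048,576 = 759 MiB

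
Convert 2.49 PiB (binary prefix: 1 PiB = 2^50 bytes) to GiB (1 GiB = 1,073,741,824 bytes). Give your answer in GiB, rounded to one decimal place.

2.49 PiB = 2.49 × 2^50 bytes = 2,803,490,768,038,133.76 bytes
1 GiB = 1,073,741,824 bytes
2,803,490,768,038,133.76 / 1,073,741,824 = 2,610,954.2 GiB

2,610,954.2 GiB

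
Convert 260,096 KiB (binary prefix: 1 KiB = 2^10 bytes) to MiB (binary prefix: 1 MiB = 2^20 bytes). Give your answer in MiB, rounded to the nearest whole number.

254 MiB

260,096 KiB = 260,096 × 2^10 bytes = 266,338,304 bytes
1 MiB = 1,048,576 bytes
266,338,304 / 1,048,576 = 254 MiB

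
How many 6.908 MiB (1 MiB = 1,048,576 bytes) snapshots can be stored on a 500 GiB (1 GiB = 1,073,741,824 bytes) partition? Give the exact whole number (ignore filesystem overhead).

Capacity: 500 GiB = 536,870,912,000 bytes
Per item: 6.908 MiB = 7,243,563.008 bytes
⌊536,870,912,000 / 7,243,563.008⌋ = 74,116

74,116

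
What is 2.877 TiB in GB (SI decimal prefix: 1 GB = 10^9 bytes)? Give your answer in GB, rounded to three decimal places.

2.877 TiB = 2.877 × 2^40 bytes = 3,163,294,953,111.552 bytes
1 GB = 1,000,000,000 bytes
3,163,294,953,111.552 / 1,000,000,000 = 3,163.295 GB

3,163.295 GB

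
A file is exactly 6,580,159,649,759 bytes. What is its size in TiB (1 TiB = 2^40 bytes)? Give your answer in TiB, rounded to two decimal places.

6,580,159,649,759 bytes given.
1 TiB = 1,099,511,627,776 bytes
6,580,159,649,759 / 1,099,511,627,776 = 5.98 TiB

5.98 TiB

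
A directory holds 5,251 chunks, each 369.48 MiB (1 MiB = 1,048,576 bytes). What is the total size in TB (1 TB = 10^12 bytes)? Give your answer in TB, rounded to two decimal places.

2.03 TB

Total = 5,251 × 369.48 MiB = 1940139.48 MiB
= 1940139.48 × 1,048,576 bytes = 2,034,383,695,380.48 bytes
1 TB = 1,000,000,000,000 bytes
2,034,383,695,380.48 / 1,000,000,000,000 = 2.03 TB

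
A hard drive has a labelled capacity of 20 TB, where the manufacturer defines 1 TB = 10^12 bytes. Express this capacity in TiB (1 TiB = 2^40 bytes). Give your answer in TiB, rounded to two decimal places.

20 TB × 1,000,000,000,000 bytes/TB = 20,000,000,000,000 bytes
1 TiB = 2^40 bytes = 1,099,511,627,776 bytes
20,000,000,000,000 / 1,099,511,627,776 = 18.19 TiB

18.19 TiB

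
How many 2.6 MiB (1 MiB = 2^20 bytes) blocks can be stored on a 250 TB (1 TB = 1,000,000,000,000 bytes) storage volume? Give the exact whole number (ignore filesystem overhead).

Capacity: 250 TB = 250,000,000,000,000 bytes
Per item: 2.6 MiB = 2,726,297.6 bytes
⌊250,000,000,000,000 / 2,726,297.6⌋ = 91,699,453

91,699,453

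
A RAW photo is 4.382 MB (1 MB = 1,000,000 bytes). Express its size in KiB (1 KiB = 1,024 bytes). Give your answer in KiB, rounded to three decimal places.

4.382 MB = 4.382 × 10^6 bytes = 4,382,000 bytes
1 KiB = 1,024 bytes
4,382,000 / 1,024 = 4,279.297 KiB

4,279.297 KiB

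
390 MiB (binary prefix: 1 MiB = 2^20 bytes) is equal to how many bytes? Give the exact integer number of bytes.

408,944,640 bytes

390 × 1,048,576 = 408,944,640 bytes  (1 MiB = 2^20 bytes)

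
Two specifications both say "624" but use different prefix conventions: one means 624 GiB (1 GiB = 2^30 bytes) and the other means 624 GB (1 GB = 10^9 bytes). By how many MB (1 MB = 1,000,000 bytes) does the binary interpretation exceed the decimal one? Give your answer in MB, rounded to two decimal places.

624 GiB = 624 × 1,073,741,824 = 670,014,898,176 bytes
624 GB = 624 × 1,000,000,000 = 624,000,000,000 bytes
difference = 46,014,898,176 bytes
46,014,898,176 / 1,000,000 = 46,014.90 MB

46,014.90 MB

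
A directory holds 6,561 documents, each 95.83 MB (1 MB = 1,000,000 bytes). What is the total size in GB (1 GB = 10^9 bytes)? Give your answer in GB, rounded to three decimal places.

Total = 6,561 × 95.83 MB = 628740.63 MB
= 628740.63 × 1,000,000 bytes = 628,740,630,000 bytes
1 GB = 1,000,000,000 bytes
628,740,630,000 / 1,000,000,000 = 628.741 GB

628.741 GB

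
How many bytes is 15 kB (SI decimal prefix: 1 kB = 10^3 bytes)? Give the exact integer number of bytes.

15,000 bytes

15 × 1,000 = 15,000 bytes  (1 kB = 10^3 bytes)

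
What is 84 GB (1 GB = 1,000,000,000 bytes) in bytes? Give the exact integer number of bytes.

84,000,000,000 bytes

84 × 1,000,000,000 = 84,000,000,000 bytes  (1 GB = 10^9 bytes)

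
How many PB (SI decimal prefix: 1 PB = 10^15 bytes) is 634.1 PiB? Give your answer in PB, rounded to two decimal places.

713.93 PB

634.1 PiB = 634.1 × 2^50 bytes = 713,933,130,928,907,878.4 bytes
1 PB = 10^15 bytes = 1,000,000,000,000,000 bytes
713,933,130,928,907,878.4 / 1,000,000,000,000,000 = 713.93 PB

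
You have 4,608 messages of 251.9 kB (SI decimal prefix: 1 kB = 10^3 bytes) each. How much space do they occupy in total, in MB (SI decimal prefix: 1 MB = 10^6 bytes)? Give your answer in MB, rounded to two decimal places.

Total = 4,608 × 251.9 kB = 1160755.2 kB
= 1160755.2 × 1,000 bytes = 1,160,755,200 bytes
1 MB = 1,000,000 bytes
1,160,755,200 / 1,000,000 = 1,160.76 MB

1,160.76 MB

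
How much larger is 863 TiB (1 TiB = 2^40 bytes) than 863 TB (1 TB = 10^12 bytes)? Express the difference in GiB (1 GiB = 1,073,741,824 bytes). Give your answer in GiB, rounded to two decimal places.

79,980.62 GiB

863 TiB = 863 × 1,099,511,627,776 = 948,878,534,770,688 bytes
863 TB = 863 × 1,000,000,000,000 = 863,000,000,000,000 bytes
difference = 85,878,534,770,688 bytes
85,878,534,770,688 / 1,073,741,824 = 79,980.62 GiB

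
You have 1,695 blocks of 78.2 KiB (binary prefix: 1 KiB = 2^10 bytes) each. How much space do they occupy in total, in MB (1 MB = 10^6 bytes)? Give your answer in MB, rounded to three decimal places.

135.730 MB

Total = 1,695 × 78.2 KiB = 132,549 KiB
= 132,549 × 1,024 bytes = 135,730,176 bytes
1 MB = 1,000,000 bytes
135,730,176 / 1,000,000 = 135.730 MB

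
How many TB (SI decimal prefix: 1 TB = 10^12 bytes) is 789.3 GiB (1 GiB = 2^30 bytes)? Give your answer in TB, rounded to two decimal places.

789.3 GiB × 1,073,741,824 bytes/GiB = 847,504,421,683.2 bytes
1 TB = 1,000,000,000,000 bytes
847,504,421,683.2 / 1,000,000,000,000 = 0.85 TB

0.85 TB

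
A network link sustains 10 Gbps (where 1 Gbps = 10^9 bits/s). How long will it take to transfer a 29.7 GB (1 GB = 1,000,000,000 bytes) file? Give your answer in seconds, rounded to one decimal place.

29.7 GB = 29,700,000,000 bytes = 237,600,000,000 bits
10 Gbps = 10,000,000,000 bits/s
time = 237,600,000,000 / 10,000,000,000 = 23.8 s

23.8 seconds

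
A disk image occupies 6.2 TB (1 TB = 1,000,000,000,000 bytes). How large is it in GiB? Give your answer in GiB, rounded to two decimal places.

6.2 TB × 1,000,000,000,000 bytes/TB = 6,200,000,000,000 bytes
1 GiB = 1,073,741,824 bytes
6,200,000,000,000 / 1,073,741,824 = 5,774.20 GiB

5,774.20 GiB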